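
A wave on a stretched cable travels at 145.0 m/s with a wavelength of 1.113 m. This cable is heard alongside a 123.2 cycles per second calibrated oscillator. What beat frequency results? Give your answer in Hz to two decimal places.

7.08 Hz

Source frequency f = v/λ = 145.0/1.113 = 130.2785 Hz.
f_beat = |130.2785 − 123.2| = 7.08 Hz.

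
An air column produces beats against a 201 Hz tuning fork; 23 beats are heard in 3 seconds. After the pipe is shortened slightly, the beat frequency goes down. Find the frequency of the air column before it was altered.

Beat frequency = 23/3 = 7.6667 Hz.
|f − 201| = 7.6667, so the air column was at either 193.3333 Hz or 208.6667 Hz.
A shorter pipe has a higher fundamental; the adjustment raises the air column's frequency.
The beat rate fell, so the adjustment moved the air column toward 201 Hz — it must have started below the reference.

193.3333 Hz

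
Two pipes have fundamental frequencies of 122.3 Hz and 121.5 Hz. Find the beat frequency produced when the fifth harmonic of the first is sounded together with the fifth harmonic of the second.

4.0 Hz

Fifth harmonic of the first: 5·122.3 = 611.5 Hz.
Fifth harmonic of the second: 5·121.5 = 607.5 Hz.
f_beat = |611.5 − 607.5| = 4.0 Hz.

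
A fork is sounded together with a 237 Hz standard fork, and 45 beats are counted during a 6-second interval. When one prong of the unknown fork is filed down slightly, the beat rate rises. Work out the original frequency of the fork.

244.5 Hz

Beat frequency = 45/6 = 7.5 Hz.
|f − 237| = 7.5, so the fork was at either 229.5 Hz or 244.5 Hz.
Filing a prong removes mass and raises the fork's frequency; the adjustment raises the fork's frequency.
The beat rate rose, so the adjustment moved the fork further from 237 Hz — it was already above the reference.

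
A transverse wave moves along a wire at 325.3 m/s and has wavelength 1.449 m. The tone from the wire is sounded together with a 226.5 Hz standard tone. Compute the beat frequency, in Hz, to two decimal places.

2.00 Hz

Source frequency f = v/λ = 325.3/1.449 = 224.4997 Hz.
f_beat = |224.4997 − 226.5| = 2.00 Hz.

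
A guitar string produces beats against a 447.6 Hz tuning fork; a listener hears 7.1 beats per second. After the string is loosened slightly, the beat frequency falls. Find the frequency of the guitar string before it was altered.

|f − 447.6| = 7.1, so the guitar string was at either 440.5 Hz or 454.7 Hz.
Reducing tension lowers a string's frequency; the adjustment lowers the guitar string's frequency.
The beat rate fell, so the adjustment moved the guitar string toward 447.6 Hz — it must have started above the reference.

454.7 Hz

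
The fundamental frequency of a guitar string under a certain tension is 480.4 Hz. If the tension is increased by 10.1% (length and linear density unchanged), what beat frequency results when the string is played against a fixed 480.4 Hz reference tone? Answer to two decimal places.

For a string, f ∝ √T, so the new frequency is 480.4·√1.101 = 504.0767 Hz.
f_beat = |504.0767 − 480.4| = 23.68 Hz.

23.68 Hz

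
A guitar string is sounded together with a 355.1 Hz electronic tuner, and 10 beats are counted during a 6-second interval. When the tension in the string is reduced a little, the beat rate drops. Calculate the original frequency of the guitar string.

356.7667 Hz

Beat frequency = 10/6 = 1.6667 Hz.
|f − 355.1| = 1.6667, so the guitar string was at either 353.4333 Hz or 356.7667 Hz.
Lower tension means lower frequency; the adjustment lowers the guitar string's frequency.
The beat rate fell, so the adjustment moved the guitar string toward 355.1 Hz — it must have started above the reference.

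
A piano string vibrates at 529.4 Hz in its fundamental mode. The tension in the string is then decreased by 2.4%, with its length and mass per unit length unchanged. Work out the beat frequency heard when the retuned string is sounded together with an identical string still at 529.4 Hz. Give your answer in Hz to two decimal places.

For a string, f ∝ √T, so the new frequency is 529.4·√0.976 = 523.0086 Hz.
f_beat = |523.0086 − 529.4| = 6.39 Hz.

6.39 Hz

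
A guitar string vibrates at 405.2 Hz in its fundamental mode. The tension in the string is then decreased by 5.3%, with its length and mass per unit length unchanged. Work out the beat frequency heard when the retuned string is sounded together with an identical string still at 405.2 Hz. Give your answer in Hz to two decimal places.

10.88 Hz

For a string, f ∝ √T, so the new frequency is 405.2·√0.947 = 394.3160 Hz.
f_beat = |394.3160 − 405.2| = 10.88 Hz.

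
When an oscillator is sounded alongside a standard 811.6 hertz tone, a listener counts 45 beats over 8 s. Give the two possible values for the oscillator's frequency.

Beat frequency = 45/8 = 5.625 Hz.
|f − 811.6| = 5.625, so f = 811.6 ± 5.625.

805.975 Hz or 817.225 Hz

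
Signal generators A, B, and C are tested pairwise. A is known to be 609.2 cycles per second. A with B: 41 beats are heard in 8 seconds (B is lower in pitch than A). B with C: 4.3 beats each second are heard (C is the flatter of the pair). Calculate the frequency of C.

599.775 Hz

A–B: Beat frequency = 41/8 = 5.125 Hz.
B is below A, so f_B = 609.2 − 5.125 = 604.075 Hz.
C is below B, so f_C = 604.075 − 4.3 = 599.775 Hz.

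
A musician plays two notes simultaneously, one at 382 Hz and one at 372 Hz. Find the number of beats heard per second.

f_beat = |f₁ − f₂|.
|382 − 372| = 10 Hz.

10 Hz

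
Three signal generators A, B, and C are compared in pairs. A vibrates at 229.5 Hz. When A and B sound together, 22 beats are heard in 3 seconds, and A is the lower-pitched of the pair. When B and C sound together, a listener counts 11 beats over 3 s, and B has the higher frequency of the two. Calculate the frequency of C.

A–B: Beat frequency = 22/3 = 7.3333 Hz.
B is above A, so f_B = 229.5 + 7.3333 = 236.8333 Hz.
B–C: Beat frequency = 11/3 = 3.6667 Hz.
C is below B, so f_C = 236.8333 − 3.6667 = 233.1667 Hz.

233.1667 Hz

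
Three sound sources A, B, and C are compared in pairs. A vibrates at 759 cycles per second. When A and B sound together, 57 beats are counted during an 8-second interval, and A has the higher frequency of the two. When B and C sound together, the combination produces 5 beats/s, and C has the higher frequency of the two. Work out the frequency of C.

A–B: Beat frequency = 57/8 = 7.125 Hz.
B is below A, so f_B = 759 − 7.125 = 751.875 Hz.
C is above B, so f_C = 751.875 + 5 = 756.875 Hz.

756.875 Hz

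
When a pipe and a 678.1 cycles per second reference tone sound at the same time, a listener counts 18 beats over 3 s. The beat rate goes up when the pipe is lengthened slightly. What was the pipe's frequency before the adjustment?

672.1 Hz

Beat frequency = 18/3 = 6 Hz.
|f − 678.1| = 6, so the pipe was at either 672.1 Hz or 684.1 Hz.
A longer pipe has a lower fundamental; the adjustment lowers the pipe's frequency.
The beat rate rose, so the adjustment moved the pipe further from 678.1 Hz — it was already below the reference.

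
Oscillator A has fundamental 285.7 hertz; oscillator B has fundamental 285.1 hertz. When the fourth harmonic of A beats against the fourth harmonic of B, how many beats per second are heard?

2.4 Hz

Fourth harmonic of the first: 4·285.7 = 1142.8 Hz.
Fourth harmonic of the second: 4·285.1 = 1140.4 Hz.
f_beat = |1142.8 − 1140.4| = 2.4 Hz.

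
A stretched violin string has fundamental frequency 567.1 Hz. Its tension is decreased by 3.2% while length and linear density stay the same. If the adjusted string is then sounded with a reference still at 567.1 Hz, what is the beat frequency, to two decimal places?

9.15 Hz

For a string, f ∝ √T, so the new frequency is 567.1·√0.968 = 557.9526 Hz.
f_beat = |557.9526 − 567.1| = 9.15 Hz.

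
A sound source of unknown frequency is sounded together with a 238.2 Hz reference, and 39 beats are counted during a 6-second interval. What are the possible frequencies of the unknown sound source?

Beat frequency = 39/6 = 6.5 Hz.
|f − 238.2| = 6.5, so f = 238.2 ± 6.5.

231.7 Hz or 244.7 Hz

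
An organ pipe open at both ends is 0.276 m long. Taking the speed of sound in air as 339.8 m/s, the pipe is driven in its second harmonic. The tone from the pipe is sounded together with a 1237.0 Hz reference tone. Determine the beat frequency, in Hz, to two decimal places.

5.84 Hz

Open pipe: f_n = n·v/(2L) = 2·339.8/(2·0.276) = 1231.1594 Hz.
f_beat = |1231.1594 − 1237.0| = 5.84 Hz.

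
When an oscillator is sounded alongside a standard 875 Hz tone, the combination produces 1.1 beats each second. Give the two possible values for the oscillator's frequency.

|f − 875| = 1.1, so f = 875 ± 1.1.

873.9 Hz or 876.1 Hz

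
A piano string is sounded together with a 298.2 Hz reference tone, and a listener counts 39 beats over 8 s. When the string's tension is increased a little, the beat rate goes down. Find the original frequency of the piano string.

293.325 Hz

Beat frequency = 39/8 = 4.875 Hz.
|f − 298.2| = 4.875, so the piano string was at either 293.325 Hz or 303.075 Hz.
Higher tension means higher frequency; the adjustment raises the piano string's frequency.
The beat rate fell, so the adjustment moved the piano string toward 298.2 Hz — it must have started below the reference.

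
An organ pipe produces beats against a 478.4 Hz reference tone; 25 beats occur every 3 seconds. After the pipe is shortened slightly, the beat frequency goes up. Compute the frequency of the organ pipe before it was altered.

Beat frequency = 25/3 = 8.3333 Hz.
|f − 478.4| = 8.3333, so the organ pipe was at either 470.0667 Hz or 486.7333 Hz.
A shorter pipe has a higher fundamental; the adjustment raises the organ pipe's frequency.
The beat rate rose, so the adjustment moved the organ pipe further from 478.4 Hz — it was already above the reference.

486.7333 Hz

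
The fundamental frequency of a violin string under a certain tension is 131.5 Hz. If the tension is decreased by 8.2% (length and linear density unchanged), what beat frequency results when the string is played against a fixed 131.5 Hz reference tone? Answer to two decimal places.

For a string, f ∝ √T, so the new frequency is 131.5·√0.918 = 125.9932 Hz.
f_beat = |125.9932 − 131.5| = 5.51 Hz.

5.51 Hz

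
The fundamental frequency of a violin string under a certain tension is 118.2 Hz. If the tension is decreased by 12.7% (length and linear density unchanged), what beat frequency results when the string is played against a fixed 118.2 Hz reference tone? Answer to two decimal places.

7.76 Hz

For a string, f ∝ √T, so the new frequency is 118.2·√0.873 = 110.4395 Hz.
f_beat = |110.4395 − 118.2| = 7.76 Hz.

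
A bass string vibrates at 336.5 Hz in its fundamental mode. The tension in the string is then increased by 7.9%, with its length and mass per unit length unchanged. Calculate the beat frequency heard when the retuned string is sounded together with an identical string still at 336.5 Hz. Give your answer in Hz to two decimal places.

For a string, f ∝ √T, so the new frequency is 336.5·√1.079 = 349.5391 Hz.
f_beat = |349.5391 − 336.5| = 13.04 Hz.

13.04 Hz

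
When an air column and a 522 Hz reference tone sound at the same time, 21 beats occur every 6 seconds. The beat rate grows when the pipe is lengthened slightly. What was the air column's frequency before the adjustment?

518.5 Hz

Beat frequency = 21/6 = 3.5 Hz.
|f − 522| = 3.5, so the air column was at either 518.5 Hz or 525.5 Hz.
A longer pipe has a lower fundamental; the adjustment lowers the air column's frequency.
The beat rate rose, so the adjustment moved the air column further from 522 Hz — it was already below the reference.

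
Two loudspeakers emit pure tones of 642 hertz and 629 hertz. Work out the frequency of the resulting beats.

13 Hz

The beat frequency equals the magnitude of the frequency difference.
|642 − 629| = 13 Hz.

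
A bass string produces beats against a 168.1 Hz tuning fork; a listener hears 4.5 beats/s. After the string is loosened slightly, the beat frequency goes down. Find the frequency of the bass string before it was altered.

|f − 168.1| = 4.5, so the bass string was at either 163.6 Hz or 172.6 Hz.
Reducing tension lowers a string's frequency; the adjustment lowers the bass string's frequency.
The beat rate fell, so the adjustment moved the bass string toward 168.1 Hz — it must have started above the reference.

172.6 Hz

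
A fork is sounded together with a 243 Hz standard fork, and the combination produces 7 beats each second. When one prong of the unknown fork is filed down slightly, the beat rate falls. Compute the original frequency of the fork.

|f − 243| = 7, so the fork was at either 236 Hz or 250 Hz.
Filing a prong removes mass and raises the fork's frequency; the adjustment raises the fork's frequency.
The beat rate fell, so the adjustment moved the fork toward 243 Hz — it must have started below the reference.

236 Hz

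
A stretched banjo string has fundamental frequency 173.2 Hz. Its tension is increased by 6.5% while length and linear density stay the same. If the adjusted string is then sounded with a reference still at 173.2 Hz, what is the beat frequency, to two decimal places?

5.54 Hz

For a string, f ∝ √T, so the new frequency is 173.2·√1.065 = 178.7404 Hz.
f_beat = |178.7404 − 173.2| = 5.54 Hz.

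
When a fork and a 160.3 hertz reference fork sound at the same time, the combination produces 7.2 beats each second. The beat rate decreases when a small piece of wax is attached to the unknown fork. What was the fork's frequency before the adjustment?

167.5 Hz

|f − 160.3| = 7.2, so the fork was at either 153.1 Hz or 167.5 Hz.
Loading a fork with wax lowers its frequency; the adjustment lowers the fork's frequency.
The beat rate fell, so the adjustment moved the fork toward 160.3 Hz — it must have started above the reference.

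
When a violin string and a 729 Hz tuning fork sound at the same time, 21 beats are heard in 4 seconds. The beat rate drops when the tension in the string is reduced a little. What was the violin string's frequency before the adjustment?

734.25 Hz

Beat frequency = 21/4 = 5.25 Hz.
|f − 729| = 5.25, so the violin string was at either 723.75 Hz or 734.25 Hz.
Lower tension means lower frequency; the adjustment lowers the violin string's frequency.
The beat rate fell, so the adjustment moved the violin string toward 729 Hz — it must have started above the reference.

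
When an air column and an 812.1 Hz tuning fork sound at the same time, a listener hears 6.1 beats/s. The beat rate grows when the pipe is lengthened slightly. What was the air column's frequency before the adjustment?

|f − 812.1| = 6.1, so the air column was at either 806 Hz or 818.2 Hz.
A longer pipe has a lower fundamental; the adjustment lowers the air column's frequency.
The beat rate rose, so the adjustment moved the air column further from 812.1 Hz — it was already below the reference.

806 Hz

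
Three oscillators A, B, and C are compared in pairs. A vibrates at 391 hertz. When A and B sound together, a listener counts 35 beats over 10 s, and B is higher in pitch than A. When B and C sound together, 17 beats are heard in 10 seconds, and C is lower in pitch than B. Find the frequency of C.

392.8 Hz

A–B: Beat frequency = 35/10 = 3.5 Hz.
B is above A, so f_B = 391 + 3.5 = 394.5 Hz.
B–C: Beat frequency = 17/10 = 1.7 Hz.
C is below B, so f_C = 394.5 − 1.7 = 392.8 Hz.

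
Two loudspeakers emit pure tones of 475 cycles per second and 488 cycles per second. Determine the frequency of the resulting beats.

The beat frequency equals the magnitude of the frequency difference.
|475 − 488| = 13 Hz.

13 Hz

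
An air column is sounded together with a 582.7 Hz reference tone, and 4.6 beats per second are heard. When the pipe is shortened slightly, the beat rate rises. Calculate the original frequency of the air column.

|f − 582.7| = 4.6, so the air column was at either 578.1 Hz or 587.3 Hz.
A shorter pipe has a higher fundamental; the adjustment raises the air column's frequency.
The beat rate rose, so the adjustment moved the air column further from 582.7 Hz — it was already above the reference.

587.3 Hz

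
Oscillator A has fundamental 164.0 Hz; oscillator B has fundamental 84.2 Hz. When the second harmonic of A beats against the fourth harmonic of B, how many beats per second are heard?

Second harmonic of the first: 2·164.0 = 328.0 Hz.
Fourth harmonic of the second: 4·84.2 = 336.8 Hz.
f_beat = |328.0 − 336.8| = 8.8 Hz.

8.8 Hz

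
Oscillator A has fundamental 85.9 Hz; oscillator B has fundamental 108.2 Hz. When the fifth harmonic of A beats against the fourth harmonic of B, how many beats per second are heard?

Fifth harmonic of the first: 5·85.9 = 429.5 Hz.
Fourth harmonic of the second: 4·108.2 = 432.8 Hz.
f_beat = |429.5 − 432.8| = 3.3 Hz.

3.3 Hz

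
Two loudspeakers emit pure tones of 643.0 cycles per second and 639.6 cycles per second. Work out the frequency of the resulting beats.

f_beat = |f₁ − f₂|.
|643.0 − 639.6| = 3.4 Hz.

3.4 Hz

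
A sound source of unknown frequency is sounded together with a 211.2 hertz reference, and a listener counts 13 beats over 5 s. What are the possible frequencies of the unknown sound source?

Beat frequency = 13/5 = 2.6 Hz.
|f − 211.2| = 2.6, so f = 211.2 ± 2.6.

208.6 Hz or 213.8 Hz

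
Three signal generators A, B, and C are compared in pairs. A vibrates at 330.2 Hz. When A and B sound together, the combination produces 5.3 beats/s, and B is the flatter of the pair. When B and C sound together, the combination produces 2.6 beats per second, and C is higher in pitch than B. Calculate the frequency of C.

B is below A, so f_B = 330.2 − 5.3 = 324.9 Hz.
C is above B, so f_C = 324.9 + 2.6 = 327.5 Hz.

327.5 Hz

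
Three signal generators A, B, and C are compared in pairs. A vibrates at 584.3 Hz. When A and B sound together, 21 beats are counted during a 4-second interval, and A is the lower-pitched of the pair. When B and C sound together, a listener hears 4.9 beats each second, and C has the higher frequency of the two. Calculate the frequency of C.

A–B: Beat frequency = 21/4 = 5.25 Hz.
B is above A, so f_B = 584.3 + 5.25 = 589.55 Hz.
C is above B, so f_C = 589.55 + 4.9 = 594.45 Hz.

594.45 Hz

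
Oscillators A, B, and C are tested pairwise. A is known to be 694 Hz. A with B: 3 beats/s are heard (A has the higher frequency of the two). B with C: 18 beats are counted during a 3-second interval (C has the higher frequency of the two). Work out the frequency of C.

B is below A, so f_B = 694 − 3 = 691 Hz.
B–C: Beat frequency = 18/3 = 6 Hz.
C is above B, so f_C = 691 + 6 = 697 Hz.

697 Hz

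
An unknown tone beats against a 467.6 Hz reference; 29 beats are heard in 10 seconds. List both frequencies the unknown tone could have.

464.7 Hz or 470.5 Hz

Beat frequency = 29/10 = 2.9 Hz.
|f − 467.6| = 2.9, so f = 467.6 ± 2.9.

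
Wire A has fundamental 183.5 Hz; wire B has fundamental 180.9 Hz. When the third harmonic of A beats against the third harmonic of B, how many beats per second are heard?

7.8 Hz

Third harmonic of the first: 3·183.5 = 550.5 Hz.
Third harmonic of the second: 3·180.9 = 542.7 Hz.
f_beat = |550.5 − 542.7| = 7.8 Hz.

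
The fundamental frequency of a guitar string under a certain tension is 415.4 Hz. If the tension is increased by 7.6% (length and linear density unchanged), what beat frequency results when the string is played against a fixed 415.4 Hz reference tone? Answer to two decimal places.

For a string, f ∝ √T, so the new frequency is 415.4·√1.076 = 430.8962 Hz.
f_beat = |430.8962 − 415.4| = 15.50 Hz.

15.50 Hz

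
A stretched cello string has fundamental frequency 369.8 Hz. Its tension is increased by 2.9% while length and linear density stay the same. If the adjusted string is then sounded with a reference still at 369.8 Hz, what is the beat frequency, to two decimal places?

For a string, f ∝ √T, so the new frequency is 369.8·√1.029 = 375.1238 Hz.
f_beat = |375.1238 − 369.8| = 5.32 Hz.

5.32 Hz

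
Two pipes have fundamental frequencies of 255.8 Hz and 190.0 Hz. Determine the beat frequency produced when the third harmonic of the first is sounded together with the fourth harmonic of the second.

Third harmonic of the first: 3·255.8 = 767.4 Hz.
Fourth harmonic of the second: 4·190.0 = 760.0 Hz.
f_beat = |767.4 − 760.0| = 7.4 Hz.

7.4 Hz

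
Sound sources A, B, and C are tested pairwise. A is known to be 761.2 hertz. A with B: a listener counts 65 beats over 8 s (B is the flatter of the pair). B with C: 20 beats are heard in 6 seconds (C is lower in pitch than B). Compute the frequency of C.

A–B: Beat frequency = 65/8 = 8.125 Hz.
B is below A, so f_B = 761.2 − 8.125 = 753.075 Hz.
B–C: Beat frequency = 20/6 = 3.3333 Hz.
C is below B, so f_C = 753.075 − 3.3333 = 749.7417 Hz.

749.7417 Hz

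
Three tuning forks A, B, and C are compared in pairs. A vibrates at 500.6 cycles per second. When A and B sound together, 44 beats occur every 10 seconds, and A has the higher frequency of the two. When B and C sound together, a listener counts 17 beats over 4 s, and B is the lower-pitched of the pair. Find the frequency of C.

500.45 Hz

A–B: Beat frequency = 44/10 = 4.4 Hz.
B is below A, so f_B = 500.6 − 4.4 = 496.2 Hz.
B–C: Beat frequency = 17/4 = 4.25 Hz.
C is above B, so f_C = 496.2 + 4.25 = 500.45 Hz.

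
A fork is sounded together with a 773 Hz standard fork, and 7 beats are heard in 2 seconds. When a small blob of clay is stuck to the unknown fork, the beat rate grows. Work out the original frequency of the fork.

769.5 Hz

Beat frequency = 7/2 = 3.5 Hz.
|f − 773| = 3.5, so the fork was at either 769.5 Hz or 776.5 Hz.
Adding mass to a fork lowers its frequency; the adjustment lowers the fork's frequency.
The beat rate rose, so the adjustment moved the fork further from 773 Hz — it was already below the reference.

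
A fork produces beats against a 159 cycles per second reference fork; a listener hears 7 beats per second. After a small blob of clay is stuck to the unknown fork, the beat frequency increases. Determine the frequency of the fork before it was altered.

152 Hz

|f − 159| = 7, so the fork was at either 152 Hz or 166 Hz.
Adding mass to a fork lowers its frequency; the adjustment lowers the fork's frequency.
The beat rate rose, so the adjustment moved the fork further from 159 Hz — it was already below the reference.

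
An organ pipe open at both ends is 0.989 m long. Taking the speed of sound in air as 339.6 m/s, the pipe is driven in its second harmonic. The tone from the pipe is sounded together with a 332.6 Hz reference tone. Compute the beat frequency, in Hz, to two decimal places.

10.78 Hz

Open pipe: f_n = n·v/(2L) = 2·339.6/(2·0.989) = 343.3771 Hz.
f_beat = |343.3771 − 332.6| = 10.78 Hz.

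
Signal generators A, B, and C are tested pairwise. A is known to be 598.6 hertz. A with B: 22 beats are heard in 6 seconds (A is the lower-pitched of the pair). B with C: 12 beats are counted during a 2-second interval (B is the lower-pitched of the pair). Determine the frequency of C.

A–B: Beat frequency = 22/6 = 3.6667 Hz.
B is above A, so f_B = 598.6 + 3.6667 = 602.2667 Hz.
B–C: Beat frequency = 12/2 = 6 Hz.
C is above B, so f_C = 602.2667 + 6 = 608.2667 Hz.

608.2667 Hz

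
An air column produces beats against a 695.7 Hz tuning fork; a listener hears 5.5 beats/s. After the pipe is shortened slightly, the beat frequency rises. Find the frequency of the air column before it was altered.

|f − 695.7| = 5.5, so the air column was at either 690.2 Hz or 701.2 Hz.
A shorter pipe has a higher fundamental; the adjustment raises the air column's frequency.
The beat rate rose, so the adjustment moved the air column further from 695.7 Hz — it was already above the reference.

701.2 Hz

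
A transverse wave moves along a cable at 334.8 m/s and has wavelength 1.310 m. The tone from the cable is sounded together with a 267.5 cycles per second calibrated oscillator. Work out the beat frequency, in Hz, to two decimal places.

Source frequency f = v/λ = 334.8/1.310 = 255.5725 Hz.
f_beat = |255.5725 − 267.5| = 11.93 Hz.

11.93 Hz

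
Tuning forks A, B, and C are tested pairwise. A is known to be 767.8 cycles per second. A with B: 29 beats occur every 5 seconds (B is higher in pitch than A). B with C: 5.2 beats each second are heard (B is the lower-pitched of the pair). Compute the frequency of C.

A–B: Beat frequency = 29/5 = 5.8 Hz.
B is above A, so f_B = 767.8 + 5.8 = 773.6 Hz.
C is above B, so f_C = 773.6 + 5.2 = 778.8 Hz.

778.8 Hz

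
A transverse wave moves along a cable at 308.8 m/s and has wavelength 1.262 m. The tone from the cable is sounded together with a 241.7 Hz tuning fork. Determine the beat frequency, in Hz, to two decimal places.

Source frequency f = v/λ = 308.8/1.262 = 244.6910 Hz.
f_beat = |244.6910 − 241.7| = 2.99 Hz.

2.99 Hz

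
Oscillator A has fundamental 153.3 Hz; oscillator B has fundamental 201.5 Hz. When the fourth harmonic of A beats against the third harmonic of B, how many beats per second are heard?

8.7 Hz

Fourth harmonic of the first: 4·153.3 = 613.2 Hz.
Third harmonic of the second: 3·201.5 = 604.5 Hz.
f_beat = |613.2 − 604.5| = 8.7 Hz.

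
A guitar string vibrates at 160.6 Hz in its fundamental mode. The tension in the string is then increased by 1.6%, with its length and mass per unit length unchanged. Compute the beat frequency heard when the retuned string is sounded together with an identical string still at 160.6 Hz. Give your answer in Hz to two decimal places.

For a string, f ∝ √T, so the new frequency is 160.6·√1.016 = 161.8797 Hz.
f_beat = |161.8797 − 160.6| = 1.28 Hz.

1.28 Hz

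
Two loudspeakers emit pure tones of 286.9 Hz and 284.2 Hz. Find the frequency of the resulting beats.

Beats arise from superposition of two nearby frequencies; the beat rate is |f₁ − f₂|.
|286.9 − 284.2| = 2.7 Hz.

2.7 Hz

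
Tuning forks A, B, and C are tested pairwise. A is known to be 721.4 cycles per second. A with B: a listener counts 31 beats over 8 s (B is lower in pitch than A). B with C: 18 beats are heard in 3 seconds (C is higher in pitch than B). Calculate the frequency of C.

723.525 Hz

A–B: Beat frequency = 31/8 = 3.875 Hz.
B is below A, so f_B = 721.4 − 3.875 = 717.525 Hz.
B–C: Beat frequency = 18/3 = 6 Hz.
C is above B, so f_C = 717.525 + 6 = 723.525 Hz.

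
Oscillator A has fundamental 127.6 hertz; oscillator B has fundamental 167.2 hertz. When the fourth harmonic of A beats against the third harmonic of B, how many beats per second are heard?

8.8 Hz

Fourth harmonic of the first: 4·127.6 = 510.4 Hz.
Third harmonic of the second: 3·167.2 = 501.6 Hz.
f_beat = |510.4 − 501.6| = 8.8 Hz.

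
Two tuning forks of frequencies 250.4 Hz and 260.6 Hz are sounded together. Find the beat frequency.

The beat frequency equals the magnitude of the frequency difference.
|250.4 − 260.6| = 10.2 Hz.

10.2 Hz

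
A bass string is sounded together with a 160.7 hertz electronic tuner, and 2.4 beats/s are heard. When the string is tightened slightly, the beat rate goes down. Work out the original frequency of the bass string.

158.3 Hz

|f − 160.7| = 2.4, so the bass string was at either 158.3 Hz or 163.1 Hz.
Increasing tension raises a string's frequency; the adjustment raises the bass string's frequency.
The beat rate fell, so the adjustment moved the bass string toward 160.7 Hz — it must have started below the reference.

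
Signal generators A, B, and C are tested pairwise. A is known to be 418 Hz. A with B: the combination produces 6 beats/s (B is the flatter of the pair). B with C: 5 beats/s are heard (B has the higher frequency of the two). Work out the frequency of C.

B is below A, so f_B = 418 − 6 = 412 Hz.
C is below B, so f_C = 412 − 5 = 407 Hz.

407 Hz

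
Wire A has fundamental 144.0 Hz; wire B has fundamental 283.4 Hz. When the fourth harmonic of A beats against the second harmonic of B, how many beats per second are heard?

Fourth harmonic of the first: 4·144.0 = 576.0 Hz.
Second harmonic of the second: 2·283.4 = 566.8 Hz.
f_beat = |576.0 − 566.8| = 9.2 Hz.

9.2 Hz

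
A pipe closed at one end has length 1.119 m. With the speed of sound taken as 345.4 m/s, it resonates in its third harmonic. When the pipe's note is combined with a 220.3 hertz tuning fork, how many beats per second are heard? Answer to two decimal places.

11.20 Hz

Closed pipe (odd harmonics): f_n = n·v/(4L) = 3·345.4/(4·1.119) = 231.5013 Hz.
f_beat = |231.5013 − 220.3| = 11.20 Hz.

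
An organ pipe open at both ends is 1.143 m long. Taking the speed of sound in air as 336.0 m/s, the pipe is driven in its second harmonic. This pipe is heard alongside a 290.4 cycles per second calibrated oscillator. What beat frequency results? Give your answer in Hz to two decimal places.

3.56 Hz

Open pipe: f_n = n·v/(2L) = 2·336.0/(2·1.143) = 293.9633 Hz.
f_beat = |293.9633 − 290.4| = 3.56 Hz.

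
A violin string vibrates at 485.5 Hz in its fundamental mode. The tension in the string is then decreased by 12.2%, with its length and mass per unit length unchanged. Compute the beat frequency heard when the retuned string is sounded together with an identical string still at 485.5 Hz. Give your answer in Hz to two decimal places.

30.58 Hz

For a string, f ∝ √T, so the new frequency is 485.5·√0.878 = 454.9215 Hz.
f_beat = |454.9215 − 485.5| = 30.58 Hz.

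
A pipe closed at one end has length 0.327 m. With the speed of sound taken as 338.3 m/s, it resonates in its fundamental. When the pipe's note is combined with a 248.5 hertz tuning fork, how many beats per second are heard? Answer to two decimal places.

10.14 Hz

Closed pipe (odd harmonics): f_n = n·v/(4L) = 1·338.3/(4·0.327) = 258.6391 Hz.
f_beat = |258.6391 − 248.5| = 10.14 Hz.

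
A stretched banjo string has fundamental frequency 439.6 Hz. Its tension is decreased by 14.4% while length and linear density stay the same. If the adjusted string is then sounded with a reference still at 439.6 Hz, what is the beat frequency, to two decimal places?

For a string, f ∝ √T, so the new frequency is 439.6·√0.856 = 406.7191 Hz.
f_beat = |406.7191 − 439.6| = 32.88 Hz.

32.88 Hz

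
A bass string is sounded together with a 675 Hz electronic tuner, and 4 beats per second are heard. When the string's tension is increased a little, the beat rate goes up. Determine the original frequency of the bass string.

679 Hz

|f − 675| = 4, so the bass string was at either 671 Hz or 679 Hz.
Higher tension means higher frequency; the adjustment raises the bass string's frequency.
The beat rate rose, so the adjustment moved the bass string further from 675 Hz — it was already above the reference.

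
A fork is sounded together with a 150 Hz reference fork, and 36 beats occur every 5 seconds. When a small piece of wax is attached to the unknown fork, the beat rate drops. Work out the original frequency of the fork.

Beat frequency = 36/5 = 7.2 Hz.
|f − 150| = 7.2, so the fork was at either 142.8 Hz or 157.2 Hz.
Loading a fork with wax lowers its frequency; the adjustment lowers the fork's frequency.
The beat rate fell, so the adjustment moved the fork toward 150 Hz — it must have started above the reference.

157.2 Hz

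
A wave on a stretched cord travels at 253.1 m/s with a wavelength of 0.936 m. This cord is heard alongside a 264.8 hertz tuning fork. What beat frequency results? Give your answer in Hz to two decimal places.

Source frequency f = v/λ = 253.1/0.936 = 270.4060 Hz.
f_beat = |270.4060 − 264.8| = 5.61 Hz.

5.61 Hz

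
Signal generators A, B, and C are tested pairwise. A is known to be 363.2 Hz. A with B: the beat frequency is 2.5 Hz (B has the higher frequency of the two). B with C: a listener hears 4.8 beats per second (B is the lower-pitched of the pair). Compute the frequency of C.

B is above A, so f_B = 363.2 + 2.5 = 365.7 Hz.
C is above B, so f_C = 365.7 + 4.8 = 370.5 Hz.

370.5 Hz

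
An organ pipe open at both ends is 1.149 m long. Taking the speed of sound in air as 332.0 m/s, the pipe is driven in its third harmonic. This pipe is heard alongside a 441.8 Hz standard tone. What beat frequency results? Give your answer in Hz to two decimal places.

8.38 Hz

Open pipe: f_n = n·v/(2L) = 3·332.0/(2·1.149) = 433.4204 Hz.
f_beat = |433.4204 − 441.8| = 8.38 Hz.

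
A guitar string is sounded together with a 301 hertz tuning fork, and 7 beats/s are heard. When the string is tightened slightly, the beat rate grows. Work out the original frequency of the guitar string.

|f − 301| = 7, so the guitar string was at either 294 Hz or 308 Hz.
Increasing tension raises a string's frequency; the adjustment raises the guitar string's frequency.
The beat rate rose, so the adjustment moved the guitar string further from 301 Hz — it was already above the reference.

308 Hz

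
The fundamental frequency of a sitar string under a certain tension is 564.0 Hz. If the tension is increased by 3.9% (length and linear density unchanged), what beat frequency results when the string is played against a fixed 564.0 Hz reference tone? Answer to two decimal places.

10.89 Hz

For a string, f ∝ √T, so the new frequency is 564.0·√1.039 = 574.8928 Hz.
f_beat = |574.8928 − 564.0| = 10.89 Hz.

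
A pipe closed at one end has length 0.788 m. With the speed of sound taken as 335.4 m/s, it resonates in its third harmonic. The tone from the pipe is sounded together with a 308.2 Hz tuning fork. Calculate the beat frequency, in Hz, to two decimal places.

11.03 Hz

Closed pipe (odd harmonics): f_n = n·v/(4L) = 3·335.4/(4·0.788) = 319.2259 Hz.
f_beat = |319.2259 − 308.2| = 11.03 Hz.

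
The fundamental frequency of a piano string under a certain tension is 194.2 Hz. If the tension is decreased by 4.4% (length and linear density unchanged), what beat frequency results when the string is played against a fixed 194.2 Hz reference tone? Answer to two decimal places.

For a string, f ∝ √T, so the new frequency is 194.2·√0.956 = 189.8795 Hz.
f_beat = |189.8795 − 194.2| = 4.32 Hz.

4.32 Hz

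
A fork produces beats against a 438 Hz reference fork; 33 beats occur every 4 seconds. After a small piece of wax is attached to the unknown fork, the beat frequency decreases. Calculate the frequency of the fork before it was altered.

446.25 Hz

Beat frequency = 33/4 = 8.25 Hz.
|f − 438| = 8.25, so the fork was at either 429.75 Hz or 446.25 Hz.
Loading a fork with wax lowers its frequency; the adjustment lowers the fork's frequency.
The beat rate fell, so the adjustment moved the fork toward 438 Hz — it must have started above the reference.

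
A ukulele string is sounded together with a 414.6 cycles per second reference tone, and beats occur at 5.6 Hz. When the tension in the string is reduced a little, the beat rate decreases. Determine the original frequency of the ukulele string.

|f − 414.6| = 5.6, so the ukulele string was at either 409 Hz or 420.2 Hz.
Lower tension means lower frequency; the adjustment lowers the ukulele string's frequency.
The beat rate fell, so the adjustment moved the ukulele string toward 414.6 Hz — it must have started above the reference.

420.2 Hz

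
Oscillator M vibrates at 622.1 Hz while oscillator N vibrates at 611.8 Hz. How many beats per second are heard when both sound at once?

Beats arise from superposition of two nearby frequencies; the beat rate is |f₁ − f₂|.
|622.1 − 611.8| = 10.3 Hz.

10.3 Hz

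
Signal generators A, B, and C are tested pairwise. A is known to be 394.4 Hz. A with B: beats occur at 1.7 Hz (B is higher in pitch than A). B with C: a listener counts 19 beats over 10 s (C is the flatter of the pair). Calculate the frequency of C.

394.2 Hz

B is above A, so f_B = 394.4 + 1.7 = 396.1 Hz.
B–C: Beat frequency = 19/10 = 1.9 Hz.
C is below B, so f_C = 396.1 − 1.9 = 394.2 Hz.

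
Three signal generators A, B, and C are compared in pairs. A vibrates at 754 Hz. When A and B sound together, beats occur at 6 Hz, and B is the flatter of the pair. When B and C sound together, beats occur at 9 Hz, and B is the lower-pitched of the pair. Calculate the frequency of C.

757 Hz

B is below A, so f_B = 754 − 6 = 748 Hz.
C is above B, so f_C = 748 + 9 = 757 Hz.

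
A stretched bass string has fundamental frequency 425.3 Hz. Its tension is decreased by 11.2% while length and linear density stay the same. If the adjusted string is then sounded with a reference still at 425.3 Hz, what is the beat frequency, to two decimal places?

For a string, f ∝ √T, so the new frequency is 425.3·√0.888 = 400.7761 Hz.
f_beat = |400.7761 − 425.3| = 24.52 Hz.

24.52 Hz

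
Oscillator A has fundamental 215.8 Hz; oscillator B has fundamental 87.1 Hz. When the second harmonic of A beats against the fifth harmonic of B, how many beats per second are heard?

3.9 Hz

Second harmonic of the first: 2·215.8 = 431.6 Hz.
Fifth harmonic of the second: 5·87.1 = 435.5 Hz.
f_beat = |431.6 − 435.5| = 3.9 Hz.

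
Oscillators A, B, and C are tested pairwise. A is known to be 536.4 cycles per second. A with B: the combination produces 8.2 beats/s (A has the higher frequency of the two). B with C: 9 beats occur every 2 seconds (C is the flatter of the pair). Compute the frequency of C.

523.7 Hz

B is below A, so f_B = 536.4 − 8.2 = 528.2 Hz.
B–C: Beat frequency = 9/2 = 4.5 Hz.
C is below B, so f_C = 528.2 − 4.5 = 523.7 Hz.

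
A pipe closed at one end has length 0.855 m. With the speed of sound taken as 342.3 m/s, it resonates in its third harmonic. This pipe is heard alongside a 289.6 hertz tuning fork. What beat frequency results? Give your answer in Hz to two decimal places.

10.66 Hz

Closed pipe (odd harmonics): f_n = n·v/(4L) = 3·342.3/(4·0.855) = 300.2632 Hz.
f_beat = |300.2632 − 289.6| = 10.66 Hz.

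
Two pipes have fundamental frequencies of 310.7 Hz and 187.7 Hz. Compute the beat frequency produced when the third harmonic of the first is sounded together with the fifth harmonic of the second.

Third harmonic of the first: 3·310.7 = 932.1 Hz.
Fifth harmonic of the second: 5·187.7 = 938.5 Hz.
f_beat = |932.1 − 938.5| = 6.4 Hz.

6.4 Hz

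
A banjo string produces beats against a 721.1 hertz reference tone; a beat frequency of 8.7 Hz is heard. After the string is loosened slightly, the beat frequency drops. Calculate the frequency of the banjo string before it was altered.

729.8 Hz

|f − 721.1| = 8.7, so the banjo string was at either 712.4 Hz or 729.8 Hz.
Reducing tension lowers a string's frequency; the adjustment lowers the banjo string's frequency.
The beat rate fell, so the adjustment moved the banjo string toward 721.1 Hz — it must have started above the reference.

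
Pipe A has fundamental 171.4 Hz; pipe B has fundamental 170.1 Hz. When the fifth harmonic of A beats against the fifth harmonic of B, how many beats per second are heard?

Fifth harmonic of the first: 5·171.4 = 857.0 Hz.
Fifth harmonic of the second: 5·170.1 = 850.5 Hz.
f_beat = |857.0 − 850.5| = 6.5 Hz.

6.5 Hz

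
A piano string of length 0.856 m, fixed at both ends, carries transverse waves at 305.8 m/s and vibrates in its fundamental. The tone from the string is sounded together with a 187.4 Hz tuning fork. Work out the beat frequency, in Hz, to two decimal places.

For a string fixed at both ends, f_n = n·v/(2L) = 1·305.8/(2·0.856) = 178.6215 Hz.
f_beat = |178.6215 − 187.4| = 8.78 Hz.

8.78 Hz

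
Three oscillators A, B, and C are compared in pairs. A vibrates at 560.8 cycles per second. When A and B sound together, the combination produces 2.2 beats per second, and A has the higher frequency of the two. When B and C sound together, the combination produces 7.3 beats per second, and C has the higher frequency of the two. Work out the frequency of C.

B is below A, so f_B = 560.8 − 2.2 = 558.6 Hz.
C is above B, so f_C = 558.6 + 7.3 = 565.9 Hz.

565.9 Hz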